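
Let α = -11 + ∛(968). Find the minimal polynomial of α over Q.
m_α(x) = x^3 + 33x^2 + 363x + 363

Set β = α + 11 = ∛(968), so β^3 = 968. Then (α + 11)^3 - 968 = 0, i.e. α is a root of g(x) = (x + 11)^3 - 968 = x^3 + 33x^2 + 363x + 363. Since g(x) = h(x + 11) where h(x) = x^3 - 968, and h is irreducible over Q (because 968 is not a perfect cube, so h has no rational root, and a monic cubic with no rational root is irreducible), g is also irreducible (irreducibility is preserved under the substitution x → x + 11). Hence m_α(x) = x^3 + 33x^2 + 363x + 363.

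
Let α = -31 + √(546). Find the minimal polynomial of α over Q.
m_α(x) = x^2 + 62x + 415

From α + 31 = √(546), squaring gives (α + 31)^2 = 546, i.e. α^2 + 62α + 961 = 546, so α^2 + 62α + 415 = 0. The discriminant of x^2 + 62x + 415 is (62)^2 - 4·(415) = 3844 - 1660 = 2184, and 4·(546) is not a perfect square in Q since 546 is squarefree and ≠ 1. Hence x^2 + 62x + 415 is irreducible over Q and is the minimal polynomial of α.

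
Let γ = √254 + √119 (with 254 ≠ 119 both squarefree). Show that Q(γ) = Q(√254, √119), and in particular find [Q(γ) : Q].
[Q(γ) : Q] = 4 (equivalently, Q(γ) = Q(√254, √119))

Obviously Q(γ) ⊆ Q(√254, √119), and [Q(√254, √119):Q] = 4 (since 254, 119 are distinct squarefree integers > 1 with 30226 not a perfect square). To show equality we compute the minimal polynomial of γ. From γ = √254 + √119: γ^2 = 254 + 2√(30226) + 119 = 373 + 2√(30226), so γ^2 - 373 = 2√(30226); squaring, (γ^2 - 373)^2 = 4·30226, i.e. γ^4 - 746γ^2 + 139129 - 120904 = 0, i.e. γ^4 - 746γ^2 + 18225 = 0. So γ is a root of x^4 - 746x^2 + 18225. This polynomial is irreducible over Q: it has no rational root (each ±√254 ± √119 is irrational), and any factorization into two quadratics over Q would force √(30226) ∈ Q (pairing opposite roots) or √254, √119 ∈ Q (other pairings), all impossible. Hence [Q(γ):Q] = 4 = [Q(√254, √119):Q], so Q(γ) = Q(√254, √119).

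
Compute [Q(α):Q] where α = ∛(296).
[Q(α):Q] = 3

The minimal polynomial of α is x^3 - 296, irreducible over Q since 296 is not a perfect cube (so x^3 - 296 has no rational root). Hence [Q(α):Q] = deg(m_α) = 3.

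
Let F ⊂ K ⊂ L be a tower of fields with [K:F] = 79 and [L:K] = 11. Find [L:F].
[L:F] = 869

The tower law says that for any tower of field extensions F ⊂ K ⊂ L with finite degrees, [L:F] = [L:K] · [K:F]. Here this gives [L:F] = 11 · 79 = 869.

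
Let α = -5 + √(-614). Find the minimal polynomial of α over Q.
m_α(x) = x^2 + 10x + 639

From α + 5 = √(-614), squaring gives (α + 5)^2 = -614, i.e. α^2 + 10α + 25 = -614, so α^2 + 10α + 639 = 0. The discriminant of x^2 + 10x + 639 is (10)^2 - 4·(639) = 100 - 2556 = -2456, and 4·(-614) is not a perfect square in Q since -614 is squarefree and ≠ 1. Hence x^2 + 10x + 639 is irreducible over Q and is the minimal polynomial of α.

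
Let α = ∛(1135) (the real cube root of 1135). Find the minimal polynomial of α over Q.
m_α(x) = x^3 - 1135

α satisfies α^3 = 1135, so x^3 - 1135 annihilates α. By the rational root test, a rational root p/q (in lowest terms) of x^3 - 1135 would satisfy p^3 = 1135 q^3, forcing q = 1 and p^3 = 1135; but 1135 is not a perfect cube, contradiction. A monic cubic over Q with no rational root is irreducible (any nontrivial factorization would include a linear factor). Hence x^3 - 1135 is the minimal polynomial of α, and in particular [Q(α):Q] = 3.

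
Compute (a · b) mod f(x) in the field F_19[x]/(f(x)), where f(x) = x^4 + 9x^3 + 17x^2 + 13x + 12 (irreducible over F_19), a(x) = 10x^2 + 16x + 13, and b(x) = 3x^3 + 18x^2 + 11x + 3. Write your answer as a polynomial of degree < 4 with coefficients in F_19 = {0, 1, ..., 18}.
a · b ≡ x^3 + 4x^2 + 16x + 11 (mod f(x))

Multiply in F_19[x]: a(x)·b(x) = (10x^2 + 16x + 13)·(3x^3 + 18x^2 + 11x + 3) = 11x^5 + 3x^2 + x + 1. This has degree ≥ 4, so divide by f(x) over F_19: 11x^5 + 3x^2 + x + 1 = (11x + 15)·(x^4 + 9x^3 + 17x^2 + 13x + 12) + (x^3 + 4x^2 + 16x + 11). Hence a·b ≡ x^3 + 4x^2 + 16x + 11 (mod f). (F_19[x]/(f) is a field with 19^4 = 130321 elements since f is irreducible of degree 4.)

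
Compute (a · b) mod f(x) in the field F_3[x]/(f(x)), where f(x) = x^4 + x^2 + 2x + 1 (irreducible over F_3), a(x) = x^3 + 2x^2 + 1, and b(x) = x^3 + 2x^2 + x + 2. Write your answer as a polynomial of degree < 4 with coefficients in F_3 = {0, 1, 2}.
a · b ≡ 2x^3 + 2x^2 + x + 1 (mod f(x))

Multiply in F_3[x]: a(x)·b(x) = (x^3 + 2x^2 + 1)·(x^3 + 2x^2 + x + 2) = x^6 + x^5 + 2x^4 + 2x^3 + x + 2. This has degree ≥ 4, so divide by f(x) over F_3: x^6 + x^5 + 2x^4 + 2x^3 + x + 2 = (x^2 + x + 1)·(x^4 + x^2 + 2x + 1) + (2x^3 + 2x^2 + x + 1). Hence a·b ≡ 2x^3 + 2x^2 + x + 1 (mod f). (F_3[x]/(f) is a field with 3^4 = 81 elements since f is irreducible of degree 4.)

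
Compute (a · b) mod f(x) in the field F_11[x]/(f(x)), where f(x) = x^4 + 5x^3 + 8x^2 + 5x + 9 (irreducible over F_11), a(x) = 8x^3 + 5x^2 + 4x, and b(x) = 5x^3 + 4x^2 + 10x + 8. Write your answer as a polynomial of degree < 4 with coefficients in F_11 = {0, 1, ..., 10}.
a · b ≡ 6x^3 + 9x + 7 (mod f(x))

Multiply in F_11[x]: a(x)·b(x) = (8x^3 + 5x^2 + 4x)·(5x^3 + 4x^2 + 10x + 8) = 7x^6 + 2x^5 + 10x^4 + 9x^3 + 3x^2 + 10x. This has degree ≥ 4, so divide by f(x) over F_11: 7x^6 + 2x^5 + 10x^4 + 9x^3 + 3x^2 + 10x = (7x^2 + 9)·(x^4 + 5x^3 + 8x^2 + 5x + 9) + (6x^3 + 9x + 7). Hence a·b ≡ 6x^3 + 9x + 7 (mod f). (F_11[x]/(f) is a field with 11^4 = 14641 elements since f is irreducible of degree 4.)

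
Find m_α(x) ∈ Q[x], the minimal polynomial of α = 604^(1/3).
m_α(x) = x^3 - 604

α satisfies α^3 = 604, so x^3 - 604 annihilates α. By the rational root test, a rational root p/q (in lowest terms) of x^3 - 604 would satisfy p^3 = 604 q^3, forcing q = 1 and p^3 = 604; but 604 is not a perfect cube, contradiction. A monic cubic over Q with no rational root is irreducible (any nontrivial factorization would include a linear factor). Hence x^3 - 604 is the minimal polynomial of α, and in particular [Q(α):Q] = 3.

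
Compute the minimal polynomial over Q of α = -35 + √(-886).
m_α(x) = x^2 + 70x + 2111

From α + 35 = √(-886), squaring gives (α + 35)^2 = -886, i.e. α^2 + 70α + 1225 = -886, so α^2 + 70α + 2111 = 0. The discriminant of x^2 + 70x + 2111 is (70)^2 - 4·(2111) = 4900 - 8444 = -3544, and 4·(-886) is not a perfect square in Q since -886 is squarefree and ≠ 1. Hence x^2 + 70x + 2111 is irreducible over Q and is the minimal polynomial of α.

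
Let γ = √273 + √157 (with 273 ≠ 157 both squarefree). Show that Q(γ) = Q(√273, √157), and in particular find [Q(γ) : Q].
[Q(γ) : Q] = 4 (equivalently, Q(γ) = Q(√273, √157))

Obviously Q(γ) ⊆ Q(√273, √157), and [Q(√273, √157):Q] = 4 (since 273, 157 are distinct squarefree integers > 1 with 42861 not a perfect square). To show equality we compute the minimal polynomial of γ. From γ = √273 + √157: γ^2 = 273 + 2√(42861) + 157 = 430 + 2√(42861), so γ^2 - 430 = 2√(42861); squaring, (γ^2 - 430)^2 = 4·42861, i.e. γ^4 - 860γ^2 + 184900 - 171444 = 0, i.e. γ^4 - 860γ^2 + 13456 = 0. So γ is a root of x^4 - 860x^2 + 13456. This polynomial is irreducible over Q: it has no rational root (each ±√273 ± √157 is irrational), and any factorization into two quadratics over Q would force √(42861) ∈ Q (pairing opposite roots) or √273, √157 ∈ Q (other pairings), all impossible. Hence [Q(γ):Q] = 4 = [Q(√273, √157):Q], so Q(γ) = Q(√273, √157).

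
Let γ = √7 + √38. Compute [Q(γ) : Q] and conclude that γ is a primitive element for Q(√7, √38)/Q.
[Q(γ) : Q] = 4 (equivalently, Q(γ) = Q(√7, √38))

Obviously Q(γ) ⊆ Q(√7, √38), and [Q(√7, √38):Q] = 4 (since 7, 38 are distinct squarefree integers > 1 with 266 not a perfect square). To show equality we compute the minimal polynomial of γ. From γ = √7 + √38: γ^2 = 7 + 2√(266) + 38 = 45 + 2√(266), so γ^2 - 45 = 2√(266); squaring, (γ^2 - 45)^2 = 4·266, i.e. γ^4 - 90γ^2 + 2025 - 1064 = 0, i.e. γ^4 - 90γ^2 + 961 = 0. So γ is a root of x^4 - 90x^2 + 961. This polynomial is irreducible over Q: it has no rational root (each ±√7 ± √38 is irrational), and any factorization into two quadratics over Q would force √(266) ∈ Q (pairing opposite roots) or √7, √38 ∈ Q (other pairings), all impossible. Hence [Q(γ):Q] = 4 = [Q(√7, √38):Q], so Q(γ) = Q(√7, √38).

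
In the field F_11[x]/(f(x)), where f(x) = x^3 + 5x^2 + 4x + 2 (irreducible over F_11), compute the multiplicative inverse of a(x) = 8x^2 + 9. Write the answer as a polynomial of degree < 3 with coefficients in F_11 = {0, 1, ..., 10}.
a(x)^(-1) ≡ 6x^2 + 6x + 10 (mod f(x))

Since f is irreducible over F_11, F_11[x]/(f) is a field and a(x) ≠ 0 has an inverse. Apply the extended Euclidean algorithm to f(x) and a(x) in F_11[x]: f(x) = (7x + 2)·a(x) + (7x + 6);  a(x) = (9x + 8)·(7x + 6) + (5). The last nonzero remainder is the constant 5 = gcd(f, a) in F_11. Back-substituting through the division chain expresses 5 = s(x)·a(x) + t(x)·f(x) with s(x) ≡ 8x^2 + 8x + 6 (mod f), so (8x^2 + 8x + 6)·a(x) ≡ 5 (mod f). Multiplying by 5^(-1) ≡ 9 in F_11 gives a(x)^(-1) ≡ 9·(8x^2 + 8x + 6) ≡ 6x^2 + 6x + 10 (mod f). Check: (8x^2 + 9)·(6x^2 + 6x + 10) = 4x^4 + 4x^3 + 2x^2 + 10x + 2 ≡ 1 (mod x^3 + 5x^2 + 4x + 2).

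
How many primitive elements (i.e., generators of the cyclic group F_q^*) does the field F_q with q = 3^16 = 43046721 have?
There are φ(43046720) = 15728640 primitive elements

F_q^* is cyclic of order q - 1 = 43046720. A cyclic group of order m has exactly φ(m) generators. Here m = 43046720 = 2^6 · 5 · 17 · 41 · 193, so the number of primitive elements is φ(43046720) = 15728640.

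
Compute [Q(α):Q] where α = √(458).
[Q(α):Q] = 2

[Q(α):Q] equals the degree of the minimal polynomial of α. Here α^2 = 458 and x^2 - 458 is irreducible (d = 458 is squarefree, ≠ 1, hence not a square), so deg(m_α) = 2. Thus [Q(α):Q] = 2.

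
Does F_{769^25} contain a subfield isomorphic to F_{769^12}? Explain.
No: F_{769^12} is not a subfield of F_{769^25}

F_{p^m} embeds in F_{p^n} iff m | n. Here 12 ∤ 25 (since 25 = 2·12 + 1 with remainder 1 ≠ 0), so F_{769^12} is not a subfield of F_{769^25}. Equivalently: if it were, the tower law would give 12 = [F_{769^12}:F_769] dividing [F_{769^25}:F_769] = 25, contradiction.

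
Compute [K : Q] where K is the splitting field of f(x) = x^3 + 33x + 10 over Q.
[K : Q] = 6

By the rational root test, any rational root of the monic integer polynomial f(x) = x^3 + 33x + 10 must be an integer dividing the constant term 10, i.e. one of ±{1, 2, 5, 10}. Evaluating: f(1) = 44, f(-1) = -24, f(2) = 84, f(-2) = -64, f(5) = 300, f(-5) = -280, f(10) = 1340, f(-10) = -1320; none is 0, so f has no rational root and is therefore irreducible over Q (a cubic with no linear factor over a field is irreducible). For an irreducible cubic, the Galois group is A_3 or S_3 according as the discriminant disc(f) = -4a^3 - 27b^2 = -4·(33)^3 - 27·(10)^2 = -146448 is or is not a square in Q. Here disc(f) = -146448 is not a perfect square in Q, so the Galois group of f over Q is not contained in A_3 and must be all of S_3. The splitting field has degree |S_3| = 6 over Q, so [K : Q] = 6.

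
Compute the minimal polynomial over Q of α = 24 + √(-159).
m_α(x) = x^2 - 48x + 735

From α - 24 = √(-159), squaring gives (α - 24)^2 = -159, i.e. α^2 - 48α + 576 = -159, so α^2 - 48α + 735 = 0. The discriminant of x^2 - 48x + 735 is (-48)^2 - 4·(735) = 2304 - 2940 = -636, and 4·(-159) is not a perfect square in Q since -159 is squarefree and ≠ 1. Hence x^2 - 48x + 735 is irreducible over Q and is the minimal polynomial of α.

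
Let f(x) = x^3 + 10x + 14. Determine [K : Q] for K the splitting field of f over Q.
[K : Q] = 6

By the rational root test, any rational root of the monic integer polynomial f(x) = x^3 + 10x + 14 must be an integer dividing the constant term 14, i.e. one of ±{1, 2, 7, 14}. Evaluating: f(1) = 25, f(-1) = 3, f(2) = 42, f(-2) = -14, f(7) = 427, f(-7) = -399, f(14) = 2898, f(-14) = -2870; none is 0, so f has no rational root and is therefore irreducible over Q (a cubic with no linear factor over a field is irreducible). For an irreducible cubic, the Galois group is A_3 or S_3 according as the discriminant disc(f) = -4a^3 - 27b^2 = -4·(10)^3 - 27·(14)^2 = -9292 is or is not a square in Q. Here disc(f) = -9292 is not a perfect square in Q, so the Galois group of f over Q is not contained in A_3 and must be all of S_3. The splitting field has degree |S_3| = 6 over Q, so [K : Q] = 6.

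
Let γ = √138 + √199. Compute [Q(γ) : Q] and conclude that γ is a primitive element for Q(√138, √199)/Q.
[Q(γ) : Q] = 4 (equivalently, Q(γ) = Q(√138, √199))

Obviously Q(γ) ⊆ Q(√138, √199), and [Q(√138, √199):Q] = 4 (since 138, 199 are distinct squarefree integers > 1 with 27462 not a perfect square). To show equality we compute the minimal polynomial of γ. From γ = √138 + √199: γ^2 = 138 + 2√(27462) + 199 = 337 + 2√(27462), so γ^2 - 337 = 2√(27462); squaring, (γ^2 - 337)^2 = 4·27462, i.e. γ^4 - 674γ^2 + 113569 - 109848 = 0, i.e. γ^4 - 674γ^2 + 3721 = 0. So γ is a root of x^4 - 674x^2 + 3721. This polynomial is irreducible over Q: it has no rational root (each ±√138 ± √199 is irrational), and any factorization into two quadratics over Q would force √(27462) ∈ Q (pairing opposite roots) or √138, √199 ∈ Q (other pairings), all impossible. Hence [Q(γ):Q] = 4 = [Q(√138, √199):Q], so Q(γ) = Q(√138, √199).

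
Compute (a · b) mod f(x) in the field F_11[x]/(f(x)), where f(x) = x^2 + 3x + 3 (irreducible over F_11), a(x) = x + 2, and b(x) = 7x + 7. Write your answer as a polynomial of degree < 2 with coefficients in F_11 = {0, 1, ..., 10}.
a · b ≡ 4 (mod f(x))

Multiply in F_11[x]: a(x)·b(x) = (x + 2)·(7x + 7) = 7x^2 + 10x + 3. This has degree ≥ 2, so divide by f(x) over F_11: 7x^2 + 10x + 3 = (7)·(x^2 + 3x + 3) + (4). Hence a·b ≡ 4 (mod f). (F_11[x]/(f) is a field with 11^2 = 121 elements since f is irreducible of degree 2.)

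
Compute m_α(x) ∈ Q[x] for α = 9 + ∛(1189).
m_α(x) = x^3 - 27x^2 + 243x - 1918

Set β = α - 9 = ∛(1189), so β^3 = 1189. Then (α - 9)^3 - 1189 = 0, i.e. α is a root of g(x) = (x - 9)^3 - 1189 = x^3 - 27x^2 + 243x - 1918. Since g(x) = h(x - 9) where h(x) = x^3 - 1189, and h is irreducible over Q (because 1189 is not a perfect cube, so h has no rational root, and a monic cubic with no rational root is irreducible), g is also irreducible (irreducibility is preserved under the substitution x → x - 9). Hence m_α(x) = x^3 - 27x^2 + 243x - 1918.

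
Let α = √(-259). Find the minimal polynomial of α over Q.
m_α(x) = x^2 + 259

α satisfies α^2 + 259 = 0, so x^2 + 259 annihilates α. Since d = -259 is squarefree and ≠ 1, it is not a perfect square in Q, so x^2 + 259 has no rational root and is therefore irreducible over Q (a degree-2 polynomial over a field is irreducible iff it has no root). Hence m_α(x) = x^2 + 259.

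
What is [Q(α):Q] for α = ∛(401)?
[Q(α):Q] = 3

The minimal polynomial of α is x^3 - 401, irreducible over Q since 401 is not a perfect cube (so x^3 - 401 has no rational root). Hence [Q(α):Q] = deg(m_α) = 3.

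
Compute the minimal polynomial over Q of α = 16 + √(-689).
m_α(x) = x^2 - 32x + 945

From α - 16 = √(-689), squaring gives (α - 16)^2 = -689, i.e. α^2 - 32α + 256 = -689, so α^2 - 32α + 945 = 0. The discriminant of x^2 - 32x + 945 is (-32)^2 - 4·(945) = 1024 - 3780 = -2756, and 4·(-689) is not a perfect square in Q since -689 is squarefree and ≠ 1. Hence x^2 - 32x + 945 is irreducible over Q and is the minimal polynomial of α.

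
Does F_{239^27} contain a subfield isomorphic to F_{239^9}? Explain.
Yes: F_{239^9} is a subfield of F_{239^27}

F_{p^m} embeds in F_{p^n} iff m | n (since F_{p^n} is the splitting field of x^(p^n) - x, and F_{p^m} ⊂ F_{p^n} forces p^n to be a power of p^m, i.e. m | n; conversely if m | n then every root of x^(p^m) - x is a root of x^(p^n) - x). Here 9 | 27 (since 27 = 3·9), so F_{239^9} is a subfield of F_{239^27}, and [F_{239^27} : F_{239^9}] = 27/9 = 3.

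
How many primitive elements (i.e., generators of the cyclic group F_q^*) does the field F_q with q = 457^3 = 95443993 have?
There are φ(95443992) = 25831872 primitive elements

F_q^* is cyclic of order q - 1 = 95443992. A cyclic group of order m has exactly φ(m) generators. Here m = 95443992 = 2^3 · 3^2 · 7 · 19 · 9967, so the number of primitive elements is φ(95443992) = 25831872.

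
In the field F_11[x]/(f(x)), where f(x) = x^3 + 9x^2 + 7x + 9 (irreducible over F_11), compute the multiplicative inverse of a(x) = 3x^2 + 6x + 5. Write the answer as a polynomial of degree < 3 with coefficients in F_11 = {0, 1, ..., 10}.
a(x)^(-1) ≡ 7x^2 + 5x + 9 (mod f(x))

Since f is irreducible over F_11, F_11[x]/(f) is a field and a(x) ≠ 0 has an inverse. Apply the extended Euclidean algorithm to f(x) and a(x) in F_11[x]: f(x) = (4x + 6)·a(x) + (6x + 1);  a(x) = (6x)·(6x + 1) + (5). The last nonzero remainder is the constant 5 = gcd(f, a) in F_11. Back-substituting through the division chain expresses 5 = s(x)·a(x) + t(x)·f(x) with s(x) ≡ 2x^2 + 3x + 1 (mod f), so (2x^2 + 3x + 1)·a(x) ≡ 5 (mod f). Multiplying by 5^(-1) ≡ 9 in F_11 gives a(x)^(-1) ≡ 9·(2x^2 + 3x + 1) ≡ 7x^2 + 5x + 9 (mod f). Check: (3x^2 + 6x + 5)·(7x^2 + 5x + 9) = 10x^4 + 2x^3 + 4x^2 + 2x + 1 ≡ 1 (mod x^3 + 9x^2 + 7x + 9).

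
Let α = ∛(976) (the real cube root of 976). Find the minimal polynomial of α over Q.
m_α(x) = x^3 - 976

α satisfies α^3 = 976, so x^3 - 976 annihilates α. By the rational root test, a rational root p/q (in lowest terms) of x^3 - 976 would satisfy p^3 = 976 q^3, forcing q = 1 and p^3 = 976; but 976 is not a perfect cube, contradiction. A monic cubic over Q with no rational root is irreducible (any nontrivial factorization would include a linear factor). Hence x^3 - 976 is the minimal polynomial of α, and in particular [Q(α):Q] = 3.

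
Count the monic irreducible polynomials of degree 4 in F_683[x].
There are 54402880158 monic irreducible polynomials of degree 4 over F_683

Each element of F_{683^4} that lies in no proper subfield is a root of exactly one monic irreducible of degree 4 over F_683, and each such polynomial has 4 distinct roots in F_{683^4}. By Möbius inversion the count is N_683(4) = (1/4) Σ_{d|4} μ(4/d) · 683^d = (1/4)(μ(4)·683^1 + μ(2)·683^2 + μ(1)·683^4) = 217611520632/4 = 54402880158.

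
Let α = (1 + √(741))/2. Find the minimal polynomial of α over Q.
m_α(x) = x^2 - x - 185

From 2α - 1 = √(741), squaring gives (2α - 1)^2 = 741, i.e. 4α^2 - 4α + 1 = 741, so α^2 - α + (1 - 741)/4 = 0. Since 741 ≡ 1 (mod 4), (1 - 741)/4 = -185 ∈ Z. The polynomial x^2 - x - 185 has discriminant 1 - 4·(-185) = 741, which is not a perfect square in Q (d = 741 is squarefree and ≠ 1), so x^2 - x - 185 is irreducible over Q. It is the minimal polynomial of α.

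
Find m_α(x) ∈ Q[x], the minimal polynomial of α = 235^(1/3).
m_α(x) = x^3 - 235

α satisfies α^3 = 235, so x^3 - 235 annihilates α. By the rational root test, a rational root p/q (in lowest terms) of x^3 - 235 would satisfy p^3 = 235 q^3, forcing q = 1 and p^3 = 235; but 235 is not a perfect cube, contradiction. A monic cubic over Q with no rational root is irreducible (any nontrivial factorization would include a linear factor). Hence x^3 - 235 is the minimal polynomial of α, and in particular [Q(α):Q] = 3.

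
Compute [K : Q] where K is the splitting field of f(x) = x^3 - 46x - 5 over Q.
[K : Q] = 6

By the rational root test, any rational root of the monic integer polynomial f(x) = x^3 - 46x - 5 must be an integer dividing the constant term -5, i.e. one of ±{1, 5}. Evaluating: f(1) = -50, f(-1) = 40, f(5) = -110, f(-5) = 100; none is 0, so f has no rational root and is therefore irreducible over Q (a cubic with no linear factor over a field is irreducible). For an irreducible cubic, the Galois group is A_3 or S_3 according as the discriminant disc(f) = -4a^3 - 27b^2 = -4·(-46)^3 - 27·(-5)^2 = 388669 is or is not a square in Q. Here disc(f) = 388669 is not a perfect square in Q, so the Galois group of f over Q is not contained in A_3 and must be all of S_3. The splitting field has degree |S_3| = 6 over Q, so [K : Q] = 6.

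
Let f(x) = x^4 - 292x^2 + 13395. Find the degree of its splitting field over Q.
[K : Q] = 4

Solving the quadratic in x^2: x^2 = (292 ± √(292^2 - 4·13395))/2 = (292 ± √31684)/2 = (292 ± 178)/2, giving x^2 = 57 or x^2 = 235. So f(x) = (x^2 - 57)(x^2 - 235) and the roots of f are ±√57, ±√235. Hence the splitting field is K = Q(√57, √235). Since 57 and 235 are distinct squarefree integers > 1, their product 13395 is not a perfect square, so √235 ∉ Q(√57). By the tower law [K:Q] = [Q(√57,√235):Q(√57)] · [Q(√57):Q] = 2 · 2 = 4.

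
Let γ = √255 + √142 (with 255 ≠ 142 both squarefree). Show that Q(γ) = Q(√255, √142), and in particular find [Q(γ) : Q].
[Q(γ) : Q] = 4 (equivalently, Q(γ) = Q(√255, √142))

Obviously Q(γ) ⊆ Q(√255, √142), and [Q(√255, √142):Q] = 4 (since 255, 142 are distinct squarefree integers > 1 with 36210 not a perfect square). To show equality we compute the minimal polynomial of γ. From γ = √255 + √142: γ^2 = 255 + 2√(36210) + 142 = 397 + 2√(36210), so γ^2 - 397 = 2√(36210); squaring, (γ^2 - 397)^2 = 4·36210, i.e. γ^4 - 794γ^2 + 157609 - 144840 = 0, i.e. γ^4 - 794γ^2 + 12769 = 0. So γ is a root of x^4 - 794x^2 + 12769. This polynomial is irreducible over Q: it has no rational root (each ±√255 ± √142 is irrational), and any factorization into two quadratics over Q would force √(36210) ∈ Q (pairing opposite roots) or √255, √142 ∈ Q (other pairings), all impossible. Hence [Q(γ):Q] = 4 = [Q(√255, √142):Q], so Q(γ) = Q(√255, √142).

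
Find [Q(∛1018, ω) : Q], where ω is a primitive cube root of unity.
[Q(∛1018, ω) : Q] = 6

[Q(∛1018):Q] = 3 (min poly x^3 - 1018, irreducible since 1018 is not a perfect cube). [Q(ω):Q] = 2 (min poly x^2 + x + 1). Since Q(∛1018) ⊂ R and ω ∉ R, we have ω ∉ Q(∛1018), so x^2 + x + 1 remains irreducible over Q(∛1018) and [Q(∛1018, ω) : Q(∛1018)] = 2. By the tower law, [Q(∛1018, ω) : Q] = 3 · 2 = 6. (In fact Q(∛1018, ω) is the splitting field of x^3 - 1018 over Q.)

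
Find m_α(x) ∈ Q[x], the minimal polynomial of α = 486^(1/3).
m_α(x) = x^3 - 486

α satisfies α^3 = 486, so x^3 - 486 annihilates α. By the rational root test, a rational root p/q (in lowest terms) of x^3 - 486 would satisfy p^3 = 486 q^3, forcing q = 1 and p^3 = 486; but 486 is not a perfect cube, contradiction. A monic cubic over Q with no rational root is irreducible (any nontrivial factorization would include a linear factor). Hence x^3 - 486 is the minimal polynomial of α, and in particular [Q(α):Q] = 3.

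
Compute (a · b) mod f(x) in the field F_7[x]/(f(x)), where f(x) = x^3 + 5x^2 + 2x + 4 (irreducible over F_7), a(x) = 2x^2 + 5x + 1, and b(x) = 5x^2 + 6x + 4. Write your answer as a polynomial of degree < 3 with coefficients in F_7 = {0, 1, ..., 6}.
a · b ≡ 4x^2 + 5x (mod f(x))

Multiply in F_7[x]: a(x)·b(x) = (2x^2 + 5x + 1)·(5x^2 + 6x + 4) = 3x^4 + 2x^3 + x^2 + 5x + 4. This has degree ≥ 3, so divide by f(x) over F_7: 3x^4 + 2x^3 + x^2 + 5x + 4 = (3x + 1)·(x^3 + 5x^2 + 2x + 4) + (4x^2 + 5x). Hence a·b ≡ 4x^2 + 5x (mod f). (F_7[x]/(f) is a field with 7^3 = 343 elements since f is irreducible of degree 3.)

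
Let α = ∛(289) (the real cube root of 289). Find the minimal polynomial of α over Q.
m_α(x) = x^3 - 289

α satisfies α^3 = 289, so x^3 - 289 annihilates α. By the rational root test, a rational root p/q (in lowest terms) of x^3 - 289 would satisfy p^3 = 289 q^3, forcing q = 1 and p^3 = 289; but 289 is not a perfect cube, contradiction. A monic cubic over Q with no rational root is irreducible (any nontrivial factorization would include a linear factor). Hence x^3 - 289 is the minimal polynomial of α, and in particular [Q(α):Q] = 3.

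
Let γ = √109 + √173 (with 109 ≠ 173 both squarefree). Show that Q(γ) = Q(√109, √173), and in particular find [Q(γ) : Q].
[Q(γ) : Q] = 4 (equivalently, Q(γ) = Q(√109, √173))

Obviously Q(γ) ⊆ Q(√109, √173), and [Q(√109, √173):Q] = 4 (since 109, 173 are distinct squarefree integers > 1 with 18857 not a perfect square). To show equality we compute the minimal polynomial of γ. From γ = √109 + √173: γ^2 = 109 + 2√(18857) + 173 = 282 + 2√(18857), so γ^2 - 282 = 2√(18857); squaring, (γ^2 - 282)^2 = 4·18857, i.e. γ^4 - 564γ^2 + 79524 - 75428 = 0, i.e. γ^4 - 564γ^2 + 4096 = 0. So γ is a root of x^4 - 564x^2 + 4096. This polynomial is irreducible over Q: it has no rational root (each ±√109 ± √173 is irrational), and any factorization into two quadratics over Q would force √(18857) ∈ Q (pairing opposite roots) or √109, √173 ∈ Q (other pairings), all impossible. Hence [Q(γ):Q] = 4 = [Q(√109, √173):Q], so Q(γ) = Q(√109, √173).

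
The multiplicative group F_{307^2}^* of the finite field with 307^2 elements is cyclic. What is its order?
|F_{307^2}^*| = 94248

F_{307^2} has 307^2 = 94249 elements; its multiplicative group consists of all nonzero elements, so |F_{307^2}^*| = 94249 - 1 = 94248. (It is cyclic since any finite subgroup of the multiplicative group of a field is cyclic.)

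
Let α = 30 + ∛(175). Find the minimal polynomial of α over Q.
m_α(x) = x^3 - 90x^2 + 2700x - 27175

Set β = α - 30 = ∛(175), so β^3 = 175. Then (α - 30)^3 - 175 = 0, i.e. α is a root of g(x) = (x - 30)^3 - 175 = x^3 - 90x^2 + 2700x - 27175. Since g(x) = h(x - 30) where h(x) = x^3 - 175, and h is irreducible over Q (because 175 is not a perfect cube, so h has no rational root, and a monic cubic with no rational root is irreducible), g is also irreducible (irreducibility is preserved under the substitution x → x - 30). Hence m_α(x) = x^3 - 90x^2 + 2700x - 27175.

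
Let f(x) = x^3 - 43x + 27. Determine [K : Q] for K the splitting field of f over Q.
[K : Q] = 6

By the rational root test, any rational root of the monic integer polynomial f(x) = x^3 - 43x + 27 must be an integer dividing the constant term 27, i.e. one of ±{1, 3, 9, 27}. Evaluating: f(1) = -15, f(-1) = 69, f(3) = -75, f(-3) = 129, f(9) = 369, f(-9) = -315, f(27) = 18549, f(-27) = -18495; none is 0, so f has no rational root and is therefore irreducible over Q (a cubic with no linear factor over a field is irreducible). For an irreducible cubic, the Galois group is A_3 or S_3 according as the discriminant disc(f) = -4a^3 - 27b^2 = -4·(-43)^3 - 27·(27)^2 = 298345 is or is not a square in Q. Here disc(f) = 298345 is not a perfect square in Q, so the Galois group of f over Q is not contained in A_3 and must be all of S_3. The splitting field has degree |S_3| = 6 over Q, so [K : Q] = 6.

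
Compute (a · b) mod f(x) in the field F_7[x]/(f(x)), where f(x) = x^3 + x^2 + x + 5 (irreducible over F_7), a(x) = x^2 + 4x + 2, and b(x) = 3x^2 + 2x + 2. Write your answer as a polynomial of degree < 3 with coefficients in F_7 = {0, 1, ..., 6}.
a · b ≡ 2x^2 + 5 (mod f(x))

Multiply in F_7[x]: a(x)·b(x) = (x^2 + 4x + 2)·(3x^2 + 2x + 2) = 3x^4 + 2x^2 + 5x + 4. This has degree ≥ 3, so divide by f(x) over F_7: 3x^4 + 2x^2 + 5x + 4 = (3x + 4)·(x^3 + x^2 + x + 5) + (2x^2 + 5). Hence a·b ≡ 2x^2 + 5 (mod f). (F_7[x]/(f) is a field with 7^3 = 343 elements since f is irreducible of degree 3.)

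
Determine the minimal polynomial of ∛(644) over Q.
m_α(x) = x^3 - 644

α satisfies α^3 = 644, so x^3 - 644 annihilates α. By the rational root test, a rational root p/q (in lowest terms) of x^3 - 644 would satisfy p^3 = 644 q^3, forcing q = 1 and p^3 = 644; but 644 is not a perfect cube, contradiction. A monic cubic over Q with no rational root is irreducible (any nontrivial factorization would include a linear factor). Hence x^3 - 644 is the minimal polynomial of α, and in particular [Q(α):Q] = 3.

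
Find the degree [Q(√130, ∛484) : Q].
[Q(√130, ∛484) : Q] = 6

Let L = Q(√130, ∛484). Since Q(√130) ⊂ L and [Q(√130):Q] = 2, the tower law gives 2 | [L:Q]. Likewise Q(∛484) ⊂ L with [Q(∛484):Q] = 3 (because 484 is not a perfect cube), so 3 | [L:Q]. As gcd(2,3) = 1, [L:Q] is divisible by 6. Conversely L is generated over Q by √130 and ∛484, so [L:Q] ≤ 2·3 = 6. Therefore [Q(√130, ∛484) : Q] = 6.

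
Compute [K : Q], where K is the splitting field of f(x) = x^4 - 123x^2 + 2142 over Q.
[K : Q] = 4

Solving the quadratic in x^2: x^2 = (123 ± √(123^2 - 4·2142))/2 = (123 ± √6561)/2 = (123 ± 81)/2, giving x^2 = 21 or x^2 = 102. So f(x) = (x^2 - 21)(x^2 - 102) and the roots of f are ±√21, ±√102. Hence the splitting field is K = Q(√21, √102). Since 21 and 102 are distinct squarefree integers > 1, their product 2142 is not a perfect square, so √102 ∉ Q(√21). By the tower law [K:Q] = [Q(√21,√102):Q(√21)] · [Q(√21):Q] = 2 · 2 = 4.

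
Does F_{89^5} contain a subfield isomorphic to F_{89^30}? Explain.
No: F_{89^30} is not a subfield of F_{89^5}

F_{p^m} embeds in F_{p^n} iff m | n. Here 30 ∤ 5 (since 5 = 0·30 + 5 with remainder 5 ≠ 0), so F_{89^30} is not a subfield of F_{89^5}. Equivalently: if it were, the tower law would give 30 = [F_{89^30}:F_89] dividing [F_{89^5}:F_89] = 5, contradiction.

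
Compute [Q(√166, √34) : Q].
[Q(√166, √34) : Q] = 4

[Q(√166):Q] = 2 (min poly x^2 - 166, irreducible since 166 is squarefree > 1). For the top step, suppose √34 ∈ Q(√166), say √34 = c + d√166 with c, d ∈ Q. Squaring: 34 = c^2 + 166d^2 + 2cd√166. Since √166 ∉ Q this forces 2cd = 0. If d = 0 then √34 = c ∈ Q, contradicting 34 squarefree > 1. If c = 0 then 34 = 166d^2, so 166·34 = (166d)^2 is a perfect square in Q — but 166·34 = 5644 is not a perfect square (since 166 and 34 are distinct squarefree integers). Contradiction. Hence √34 ∉ Q(√166), so x^2 - 34 stays irreducible over Q(√166) and [Q(√166, √34) : Q(√166)] = 2. By the tower law, [Q(√166, √34) : Q] = 2 · 2 = 4.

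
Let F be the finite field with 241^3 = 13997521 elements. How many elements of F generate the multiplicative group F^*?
There are φ(13997520) = 3732480 primitive elements

F_q^* is cyclic of order q - 1 = 13997520. A cyclic group of order m has exactly φ(m) generators. Here m = 13997520 = 2^4 · 3^2 · 5 · 19441, so the number of primitive elements is φ(13997520) = 3732480.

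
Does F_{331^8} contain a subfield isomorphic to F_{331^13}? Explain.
No: F_{331^13} is not a subfield of F_{331^8}

F_{p^m} embeds in F_{p^n} iff m | n. Here 13 ∤ 8 (since 8 = 0·13 + 8 with remainder 8 ≠ 0), so F_{331^13} is not a subfield of F_{331^8}. Equivalently: if it were, the tower law would give 13 = [F_{331^13}:F_331] dividing [F_{331^8}:F_331] = 8, contradiction.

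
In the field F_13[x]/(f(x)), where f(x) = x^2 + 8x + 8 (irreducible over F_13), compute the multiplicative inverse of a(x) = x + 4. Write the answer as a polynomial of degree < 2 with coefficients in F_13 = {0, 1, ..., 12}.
a(x)^(-1) ≡ 5x + 7 (mod f(x))

Since f is irreducible over F_13, F_13[x]/(f) is a field and a(x) ≠ 0 has an inverse. Apply the extended Euclidean algorithm to f(x) and a(x) in F_13[x]: f(x) = (x + 4)·a(x) + (5). The last nonzero remainder is the constant 5 = gcd(f, a) in F_13. Back-substituting through the division chain expresses 5 = s(x)·a(x) + t(x)·f(x) with s(x) ≡ 12x + 9 (mod f), so (12x + 9)·a(x) ≡ 5 (mod f). Multiplying by 5^(-1) ≡ 8 in F_13 gives a(x)^(-1) ≡ 8·(12x + 9) ≡ 5x + 7 (mod f). Check: (x + 4)·(5x + 7) = 5x^2 + x + 2 ≡ 1 (mod x^2 + 8x + 8).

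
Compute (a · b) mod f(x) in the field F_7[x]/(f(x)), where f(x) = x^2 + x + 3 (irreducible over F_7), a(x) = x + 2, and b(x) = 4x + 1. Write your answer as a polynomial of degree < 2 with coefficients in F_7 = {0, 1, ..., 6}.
a · b ≡ 5x + 4 (mod f(x))

Multiply in F_7[x]: a(x)·b(x) = (x + 2)·(4x + 1) = 4x^2 + 2x + 2. This has degree ≥ 2, so divide by f(x) over F_7: 4x^2 + 2x + 2 = (4)·(x^2 + x + 3) + (5x + 4). Hence a·b ≡ 5x + 4 (mod f). (F_7[x]/(f) is a field with 7^2 = 49 elements since f is irreducible of degree 2.)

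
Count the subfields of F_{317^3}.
F_{317^3} has 2 subfields

The subfields of F_{p^n} are exactly the fields F_{p^d} for d | n (each is the fixed field of the unique index-d subgroup of Gal(F_{p^n}/F_p) ≅ Z/nZ). The divisors of n = 3 are {1, 3}, giving 2 subfields: F_{317^1}, F_{317^3}.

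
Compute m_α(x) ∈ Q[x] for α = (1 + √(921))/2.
m_α(x) = x^2 - x - 230

From 2α - 1 = √(921), squaring gives (2α - 1)^2 = 921, i.e. 4α^2 - 4α + 1 = 921, so α^2 - α + (1 - 921)/4 = 0. Since 921 ≡ 1 (mod 4), (1 - 921)/4 = -230 ∈ Z. The polynomial x^2 - x - 230 has discriminant 1 - 4·(-230) = 921, which is not a perfect square in Q (d = 921 is squarefree and ≠ 1), so x^2 - x - 230 is irreducible over Q. It is the minimal polynomial of α.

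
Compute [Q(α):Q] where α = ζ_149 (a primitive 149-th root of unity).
[Q(α):Q] = 148

The minimal polynomial of ζ_149 over Q is the 149-th cyclotomic polynomial Φ_149(x), which is irreducible over Q and has degree φ(149) = 148. Hence [Q(α):Q] = φ(149) = 148.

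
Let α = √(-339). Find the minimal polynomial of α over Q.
m_α(x) = x^2 + 339

α satisfies α^2 + 339 = 0, so x^2 + 339 annihilates α. Since d = -339 is squarefree and ≠ 1, it is not a perfect square in Q, so x^2 + 339 has no rational root and is therefore irreducible over Q (a degree-2 polynomial over a field is irreducible iff it has no root). Hence m_α(x) = x^2 + 339.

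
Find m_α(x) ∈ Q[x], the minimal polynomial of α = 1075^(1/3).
m_α(x) = x^3 - 1075

α satisfies α^3 = 1075, so x^3 - 1075 annihilates α. By the rational root test, a rational root p/q (in lowest terms) of x^3 - 1075 would satisfy p^3 = 1075 q^3, forcing q = 1 and p^3 = 1075; but 1075 is not a perfect cube, contradiction. A monic cubic over Q with no rational root is irreducible (any nontrivial factorization would include a linear factor). Hence x^3 - 1075 is the minimal polynomial of α, and in particular [Q(α):Q] = 3.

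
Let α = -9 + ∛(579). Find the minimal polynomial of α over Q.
m_α(x) = x^3 + 27x^2 + 243x + 150

Set β = α + 9 = ∛(579), so β^3 = 579. Then (α + 9)^3 - 579 = 0, i.e. α is a root of g(x) = (x + 9)^3 - 579 = x^3 + 27x^2 + 243x + 150. Since g(x) = h(x + 9) where h(x) = x^3 - 579, and h is irreducible over Q (because 579 is not a perfect cube, so h has no rational root, and a monic cubic with no rational root is irreducible), g is also irreducible (irreducibility is preserved under the substitution x → x + 9). Hence m_α(x) = x^3 + 27x^2 + 243x + 150.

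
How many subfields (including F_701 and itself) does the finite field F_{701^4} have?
F_{701^4} has 3 subfields

The subfields of F_{p^n} are exactly the fields F_{p^d} for d | n (each is the fixed field of the unique index-d subgroup of Gal(F_{p^n}/F_p) ≅ Z/nZ). The divisors of n = 4 are {1, 2, 4}, giving 3 subfields: F_{701^1}, F_{701^2}, F_{701^4}.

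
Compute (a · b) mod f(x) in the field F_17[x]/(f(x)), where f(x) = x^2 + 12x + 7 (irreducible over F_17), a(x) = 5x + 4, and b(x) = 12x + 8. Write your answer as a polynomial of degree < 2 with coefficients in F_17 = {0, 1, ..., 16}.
a · b ≡ 14x + 3 (mod f(x))

Multiply in F_17[x]: a(x)·b(x) = (5x + 4)·(12x + 8) = 9x^2 + 3x + 15. This has degree ≥ 2, so divide by f(x) over F_17: 9x^2 + 3x + 15 = (9)·(x^2 + 12x + 7) + (14x + 3). Hence a·b ≡ 14x + 3 (mod f). (F_17[x]/(f) is a field with 17^2 = 289 elements since f is irreducible of degree 2.)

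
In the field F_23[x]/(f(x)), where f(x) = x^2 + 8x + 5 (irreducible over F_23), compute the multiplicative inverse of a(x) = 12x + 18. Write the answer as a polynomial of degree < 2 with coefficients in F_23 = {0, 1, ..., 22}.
a(x)^(-1) ≡ 21x + 10 (mod f(x))

Since f is irreducible over F_23, F_23[x]/(f) is a field and a(x) ≠ 0 has an inverse. Apply the extended Euclidean algorithm to f(x) and a(x) in F_23[x]: f(x) = (2x + 13)·a(x) + (1). The last nonzero remainder is the constant 1 = gcd(f, a) in F_23. Back-substituting through the division chain expresses 1 = s(x)·a(x) + t(x)·f(x) with s(x) ≡ 21x + 10 (mod f), so a(x)^(-1) ≡ s(x) = 21x + 10 (mod f). Check: (12x + 18)·(21x + 10) = 22x^2 + 15x + 19 ≡ 1 (mod x^2 + 8x + 5).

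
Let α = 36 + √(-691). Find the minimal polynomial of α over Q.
m_α(x) = x^2 - 72x + 1987

From α - 36 = √(-691), squaring gives (α - 36)^2 = -691, i.e. α^2 - 72α + 1296 = -691, so α^2 - 72α + 1987 = 0. The discriminant of x^2 - 72x + 1987 is (-72)^2 - 4·(1987) = 5184 - 7948 = -2764, and 4·(-691) is not a perfect square in Q since -691 is squarefree and ≠ 1. Hence x^2 - 72x + 1987 is irreducible over Q and is the minimal polynomial of α.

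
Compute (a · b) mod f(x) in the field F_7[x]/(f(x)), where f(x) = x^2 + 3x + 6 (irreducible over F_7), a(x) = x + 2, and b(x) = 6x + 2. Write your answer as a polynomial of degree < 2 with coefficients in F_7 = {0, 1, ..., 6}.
a · b ≡ 3x + 3 (mod f(x))

Multiply in F_7[x]: a(x)·b(x) = (x + 2)·(6x + 2) = 6x^2 + 4. This has degree ≥ 2, so divide by f(x) over F_7: 6x^2 + 4 = (6)·(x^2 + 3x + 6) + (3x + 3). Hence a·b ≡ 3x + 3 (mod f). (F_7[x]/(f) is a field with 7^2 = 49 elements since f is irreducible of degree 2.)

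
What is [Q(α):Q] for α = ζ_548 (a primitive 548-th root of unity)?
[Q(α):Q] = 272

The minimal polynomial of ζ_548 over Q is the 548-th cyclotomic polynomial Φ_548(x), which is irreducible over Q and has degree φ(548) = 272. Hence [Q(α):Q] = φ(548) = 272.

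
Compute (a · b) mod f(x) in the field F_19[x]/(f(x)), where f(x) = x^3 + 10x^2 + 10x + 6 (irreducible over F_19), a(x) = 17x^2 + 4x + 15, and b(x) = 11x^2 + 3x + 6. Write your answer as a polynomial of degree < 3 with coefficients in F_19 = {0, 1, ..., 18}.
a · b ≡ 9x^2 + 15x + 5 (mod f(x))

Multiply in F_19[x]: a(x)·b(x) = (17x^2 + 4x + 15)·(11x^2 + 3x + 6) = 16x^4 + 13x^2 + 12x + 14. This has degree ≥ 3, so divide by f(x) over F_19: 16x^4 + 13x^2 + 12x + 14 = (16x + 11)·(x^3 + 10x^2 + 10x + 6) + (9x^2 + 15x + 5). Hence a·b ≡ 9x^2 + 15x + 5 (mod f). (F_19[x]/(f) is a field with 19^3 = 6859 elements since f is irreducible of degree 3.)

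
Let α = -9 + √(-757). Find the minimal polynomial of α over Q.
m_α(x) = x^2 + 18x + 838

From α + 9 = √(-757), squaring gives (α + 9)^2 = -757, i.e. α^2 + 18α + 81 = -757, so α^2 + 18α + 838 = 0. The discriminant of x^2 + 18x + 838 is (18)^2 - 4·(838) = 324 - 3352 = -3028, and 4·(-757) is not a perfect square in Q since -757 is squarefree and ≠ 1. Hence x^2 + 18x + 838 is irreducible over Q and is the minimal polynomial of α.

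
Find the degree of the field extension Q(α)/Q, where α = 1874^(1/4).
[Q(α):Q] = 4

α is a root of x^4 - 1874. By Eisenstein's criterion at the prime p = 2 (which divides the constant term 1874 but p^2 = 4 does not, since 1874 is squarefree), x^4 - 1874 is irreducible over Q. Hence [Q(α):Q] = 4.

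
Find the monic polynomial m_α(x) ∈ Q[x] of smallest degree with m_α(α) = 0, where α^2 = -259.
m_α(x) = x^2 + 259

α satisfies α^2 + 259 = 0, so x^2 + 259 annihilates α. Since d = -259 is squarefree and ≠ 1, it is not a perfect square in Q, so x^2 + 259 has no rational root and is therefore irreducible over Q (a degree-2 polynomial over a field is irreducible iff it has no root). Hence m_α(x) = x^2 + 259.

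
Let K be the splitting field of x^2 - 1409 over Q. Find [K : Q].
[K : Q] = 2

f(x) = x^2 - 1409 factors as (x - √1409)(x + √1409). The splitting field is K = Q(√1409). Since 1409 is squarefree and > 1, it is not a perfect square, so x^2 - 1409 is irreducible over Q and [Q(√1409) : Q] = 2. Hence [K : Q] = 2.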